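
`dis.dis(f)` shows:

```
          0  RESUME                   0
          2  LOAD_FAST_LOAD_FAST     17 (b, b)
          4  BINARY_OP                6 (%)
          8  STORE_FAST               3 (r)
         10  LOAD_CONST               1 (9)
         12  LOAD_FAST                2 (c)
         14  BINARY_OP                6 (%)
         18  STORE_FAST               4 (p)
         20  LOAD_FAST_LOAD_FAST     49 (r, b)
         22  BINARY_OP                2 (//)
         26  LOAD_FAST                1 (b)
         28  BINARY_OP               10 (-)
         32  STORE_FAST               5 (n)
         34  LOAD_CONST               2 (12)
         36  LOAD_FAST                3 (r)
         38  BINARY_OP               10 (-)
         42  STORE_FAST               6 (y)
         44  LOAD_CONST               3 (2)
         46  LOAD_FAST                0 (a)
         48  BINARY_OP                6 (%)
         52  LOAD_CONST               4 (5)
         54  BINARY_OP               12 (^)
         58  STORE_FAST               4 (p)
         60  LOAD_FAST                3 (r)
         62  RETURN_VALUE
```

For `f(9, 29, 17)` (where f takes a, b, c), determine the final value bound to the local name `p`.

7

LOAD_FAST_LOAD_FAST b,b → push 29,29. Stack: [29, 29]
BINARY_OP % → 29 % 29 = 0. Stack: [0]
STORE_FAST r → r=0. Stack: []
LOAD_CONST → push 9. Stack: [9]
LOAD_FAST c → push 17. Stack: [9, 17]
BINARY_OP % → 9 % 17 = 9. Stack: [9]
STORE_FAST p → p=9. Stack: []
LOAD_FAST_LOAD_FAST r,b → push 0,29. Stack: [0, 29]
BINARY_OP // → 0 // 29 = 0. Stack: [0]
LOAD_FAST b → push 29. Stack: [0, 29]
BINARY_OP - → 0 - 29 = -29. Stack: [-29]
STORE_FAST n → n=-29. Stack: []
LOAD_CONST → push 12. Stack: [12]
LOAD_FAST r → push 0. Stack: [12, 0]
BINARY_OP - → 12 - 0 = 12. Stack: [12]
STORE_FAST y → y=12. Stack: []
LOAD_CONST → push 2. Stack: [2]
LOAD_FAST a → push 9. Stack: [2, 9]
BINARY_OP % → 2 % 9 = 2. Stack: [2]
LOAD_CONST → push 5. Stack: [2, 5]
BINARY_OP ^ → 2 ^ 5 = 7. Stack: [7]
STORE_FAST p → p=7. Stack: []
LOAD_FAST r → push 0. Stack: [0]
RETURN_VALUE → return 0.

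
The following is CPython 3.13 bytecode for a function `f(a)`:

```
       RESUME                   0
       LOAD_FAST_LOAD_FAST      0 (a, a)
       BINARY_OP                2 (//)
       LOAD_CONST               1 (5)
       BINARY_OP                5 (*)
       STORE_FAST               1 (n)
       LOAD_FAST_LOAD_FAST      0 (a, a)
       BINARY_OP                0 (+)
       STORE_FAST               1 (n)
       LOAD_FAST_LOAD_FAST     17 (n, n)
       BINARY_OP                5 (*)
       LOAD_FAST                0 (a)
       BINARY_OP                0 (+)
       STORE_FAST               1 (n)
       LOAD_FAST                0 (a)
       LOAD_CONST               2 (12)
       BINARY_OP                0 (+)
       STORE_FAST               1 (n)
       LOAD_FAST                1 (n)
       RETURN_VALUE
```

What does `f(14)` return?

26

LOAD_FAST_LOAD_FAST a,a → push 14,14. Stack: [14, 14]
BINARY_OP // → 14 // 14 = 1. Stack: [1]
LOAD_CONST → push 5. Stack: [1, 5]
BINARY_OP * → 1 * 5 = 5. Stack: [5]
STORE_FAST n → n=5. Stack: []
LOAD_FAST_LOAD_FAST a,a → push 14,14. Stack: [14, 14]
BINARY_OP + → 14 + 14 = 28. Stack: [28]
STORE_FAST n → n=28. Stack: []
LOAD_FAST_LOAD_FAST n,n → push 28,28. Stack: [28, 28]
BINARY_OP * → 28 * 28 = 784. Stack: [784]
LOAD_FAST a → push 14. Stack: [784, 14]
BINARY_OP + → 784 + 14 = 798. Stack: [798]
STORE_FAST n → n=798. Stack: []
LOAD_FAST a → push 14. Stack: [14]
LOAD_CONST → push 12. Stack: [14, 12]
BINARY_OP + → 14 + 12 = 26. Stack: [26]
STORE_FAST n → n=26. Stack: []
LOAD_FAST n → push 26. Stack: [26]
RETURN_VALUE → return 26.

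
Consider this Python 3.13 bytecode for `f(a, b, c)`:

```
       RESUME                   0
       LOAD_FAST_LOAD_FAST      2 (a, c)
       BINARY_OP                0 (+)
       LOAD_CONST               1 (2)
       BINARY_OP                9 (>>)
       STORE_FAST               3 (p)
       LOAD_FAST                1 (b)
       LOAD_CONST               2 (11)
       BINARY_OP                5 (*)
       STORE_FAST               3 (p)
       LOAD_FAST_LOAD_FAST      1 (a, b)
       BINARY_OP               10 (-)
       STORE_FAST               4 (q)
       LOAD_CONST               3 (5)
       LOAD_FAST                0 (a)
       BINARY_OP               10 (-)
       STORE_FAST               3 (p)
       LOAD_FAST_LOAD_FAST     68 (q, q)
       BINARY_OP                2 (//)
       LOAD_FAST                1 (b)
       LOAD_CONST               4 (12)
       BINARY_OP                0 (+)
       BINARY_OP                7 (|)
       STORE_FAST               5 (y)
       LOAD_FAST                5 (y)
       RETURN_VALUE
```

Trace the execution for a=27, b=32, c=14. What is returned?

LOAD_FAST_LOAD_FAST a,c → push 27,14. Stack: [27, 14]
BINARY_OP + → 27 + 14 = 41. Stack: [41]
LOAD_CONST → push 2. Stack: [41, 2]
BINARY_OP >> → 41 >> 2 = 10. Stack: [10]
STORE_FAST p → p=10. Stack: []
LOAD_FAST b → push 32. Stack: [32]
LOAD_CONST → push 11. Stack: [32, 11]
BINARY_OP * → 32 * 11 = 352. Stack: [352]
STORE_FAST p → p=352. Stack: []
LOAD_FAST_LOAD_FAST a,b → push 27,32. Stack: [27, 32]
BINARY_OP - → 27 - 32 = -5. Stack: [-5]
STORE_FAST q → q=-5. Stack: []
LOAD_CONST → push 5. Stack: [5]
LOAD_FAST a → push 27. Stack: [5, 27]
BINARY_OP - → 5 - 27 = -22. Stack: [-22]
STORE_FAST p → p=-22. Stack: []
LOAD_FAST_LOAD_FAST q,q → push -5,-5. Stack: [-5, -5]
BINARY_OP // → -5 // -5 = 1. Stack: [1]
LOAD_FAST b → push 32. Stack: [1, 32]
LOAD_CONST → push 12. Stack: [1, 32, 12]
BINARY_OP + → 32 + 12 = 44. Stack: [1, 44]
BINARY_OP | → 1 | 44 = 45. Stack: [45]
STORE_FAST y → y=45. Stack: []
LOAD_FAST y → push 45. Stack: [45]
RETURN_VALUE → return 45.

45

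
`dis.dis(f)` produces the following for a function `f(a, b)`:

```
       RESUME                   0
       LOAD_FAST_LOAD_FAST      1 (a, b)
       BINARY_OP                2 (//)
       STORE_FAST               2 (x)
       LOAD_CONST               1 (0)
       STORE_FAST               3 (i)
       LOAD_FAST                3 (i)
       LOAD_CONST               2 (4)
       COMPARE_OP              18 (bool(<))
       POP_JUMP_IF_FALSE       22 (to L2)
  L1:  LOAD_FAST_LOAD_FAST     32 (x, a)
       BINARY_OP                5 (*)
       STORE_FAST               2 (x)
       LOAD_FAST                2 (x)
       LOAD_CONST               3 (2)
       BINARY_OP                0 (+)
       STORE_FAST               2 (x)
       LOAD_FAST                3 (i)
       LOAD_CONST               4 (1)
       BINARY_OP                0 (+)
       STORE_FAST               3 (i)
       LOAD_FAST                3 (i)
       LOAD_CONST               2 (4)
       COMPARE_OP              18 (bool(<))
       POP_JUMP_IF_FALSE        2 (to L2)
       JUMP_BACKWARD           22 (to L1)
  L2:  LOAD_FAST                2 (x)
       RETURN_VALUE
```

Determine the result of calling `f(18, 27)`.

LOAD_FAST_LOAD_FAST a,b → push 18,27
BINARY_OP // → 18 // 27 = 0
STORE_FAST x → x=0
LOAD_CONST → push 0
STORE_FAST i → i=0
LOAD_FAST i → push 0
LOAD_CONST → push 4
COMPARE_OP bool(<) → 0 vs 4 = True
POP_JUMP_IF_FALSE → pop True; no jump
LOAD_FAST_LOAD_FAST x,a → push 0,18
BINARY_OP * → 0 * 18 = 0
STORE_FAST x → x=0
LOAD_FAST x → push 0
LOAD_CONST → push 2
BINARY_OP + → 0 + 2 = 2
STORE_FAST x → x=2
LOAD_FAST i → push 0
LOAD_CONST → push 1
BINARY_OP + → 0 + 1 = 1
STORE_FAST i → i=1
LOAD_FAST i → push 1
LOAD_CONST → push 4
COMPARE_OP bool(<) → 1 vs 4 = True
POP_JUMP_IF_FALSE → pop True; no jump
LOAD_FAST_LOAD_FAST x,a → push 2,18
BINARY_OP * → 2 * 18 = 36
STORE_FAST x → x=36
LOAD_FAST x → push 36
LOAD_CONST → push 2
BINARY_OP + → 36 + 2 = 38
STORE_FAST x → x=38
LOAD_FAST i → push 1
LOAD_CONST → push 1
BINARY_OP + → 1 + 1 = 2
STORE_FAST i → i=2
LOAD_FAST i → push 2
LOAD_CONST → push 4
COMPARE_OP bool(<) → 2 vs 4 = True
POP_JUMP_IF_FALSE → pop True; no jump
LOAD_FAST_LOAD_FAST x,a → push 38,18
BINARY_OP * → 38 * 18 = 684
STORE_FAST x → x=684
LOAD_FAST x → push 684
LOAD_CONST → push 2
BINARY_OP + → 684 + 2 = 686
STORE_FAST x → x=686
LOAD_FAST i → push 2
LOAD_CONST → push 1
BINARY_OP + → 2 + 1 = 3
STORE_FAST i → i=3
LOAD_FAST i → push 3
LOAD_CONST → push 4
COMPARE_OP bool(<) → 3 vs 4 = True
POP_JUMP_IF_FALSE → pop True; no jump
LOAD_FAST_LOAD_FAST x,a → push 686,18
BINARY_OP * → 686 * 18 = 12348
STORE_FAST x → x=12348
LOAD_FAST x → push 12348
LOAD_CONST → push 2
BINARY_OP + → 12348 + 2 = 12350
STORE_FAST x → x=12350
LOAD_FAST i → push 3
LOAD_CONST → push 1
BINARY_OP + → 3 + 1 = 4
STORE_FAST i → i=4
LOAD_FAST i → push 4
LOAD_CONST → push 4
COMPARE_OP bool(<) → 4 vs 4 = False
POP_JUMP_IF_FALSE → pop False; jump
LOAD_FAST x → push 12350
RETURN_VALUE → return 12350.

12350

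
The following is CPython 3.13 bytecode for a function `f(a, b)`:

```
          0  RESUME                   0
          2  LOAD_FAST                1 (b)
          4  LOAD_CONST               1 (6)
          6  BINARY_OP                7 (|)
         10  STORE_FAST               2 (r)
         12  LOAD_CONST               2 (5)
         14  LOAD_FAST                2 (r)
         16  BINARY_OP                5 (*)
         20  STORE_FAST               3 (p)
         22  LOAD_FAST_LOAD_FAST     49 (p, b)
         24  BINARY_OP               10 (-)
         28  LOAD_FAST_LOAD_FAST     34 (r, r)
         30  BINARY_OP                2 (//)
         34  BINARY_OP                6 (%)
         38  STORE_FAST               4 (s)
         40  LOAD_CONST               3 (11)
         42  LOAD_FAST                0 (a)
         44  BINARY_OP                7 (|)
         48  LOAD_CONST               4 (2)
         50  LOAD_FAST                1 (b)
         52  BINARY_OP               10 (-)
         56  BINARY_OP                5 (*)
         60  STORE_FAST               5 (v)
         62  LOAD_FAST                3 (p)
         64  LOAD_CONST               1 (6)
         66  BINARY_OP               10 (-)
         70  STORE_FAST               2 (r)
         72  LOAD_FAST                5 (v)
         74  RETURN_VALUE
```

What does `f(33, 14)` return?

-516

LOAD_FAST b → push 14. Stack: [14]
LOAD_CONST → push 6. Stack: [14, 6]
BINARY_OP | → 14 | 6 = 14. Stack: [14]
STORE_FAST r → r=14. Stack: []
LOAD_CONST → push 5. Stack: [5]
LOAD_FAST r → push 14. Stack: [5, 14]
BINARY_OP * → 5 * 14 = 70. Stack: [70]
STORE_FAST p → p=70. Stack: []
LOAD_FAST_LOAD_FAST p,b → push 70,14. Stack: [70, 14]
BINARY_OP - → 70 - 14 = 56. Stack: [56]
LOAD_FAST_LOAD_FAST r,r → push 14,14. Stack: [56, 14, 14]
BINARY_OP // → 14 // 14 = 1. Stack: [56, 1]
BINARY_OP % → 56 % 1 = 0. Stack: [0]
STORE_FAST s → s=0. Stack: []
LOAD_CONST → push 11. Stack: [11]
LOAD_FAST a → push 33. Stack: [11, 33]
BINARY_OP | → 11 | 33 = 43. Stack: [43]
LOAD_CONST → push 2. Stack: [43, 2]
LOAD_FAST b → push 14. Stack: [43, 2, 14]
BINARY_OP - → 2 - 14 = -12. Stack: [43, -12]
BINARY_OP * → 43 * -12 = -516. Stack: [-516]
STORE_FAST v → v=-516. Stack: []
LOAD_FAST p → push 70. Stack: [70]
LOAD_CONST → push 6. Stack: [70, 6]
BINARY_OP - → 70 - 6 = 64. Stack: [64]
STORE_FAST r → r=64. Stack: []
LOAD_FAST v → push -516. Stack: [-516]
RETURN_VALUE → return -516.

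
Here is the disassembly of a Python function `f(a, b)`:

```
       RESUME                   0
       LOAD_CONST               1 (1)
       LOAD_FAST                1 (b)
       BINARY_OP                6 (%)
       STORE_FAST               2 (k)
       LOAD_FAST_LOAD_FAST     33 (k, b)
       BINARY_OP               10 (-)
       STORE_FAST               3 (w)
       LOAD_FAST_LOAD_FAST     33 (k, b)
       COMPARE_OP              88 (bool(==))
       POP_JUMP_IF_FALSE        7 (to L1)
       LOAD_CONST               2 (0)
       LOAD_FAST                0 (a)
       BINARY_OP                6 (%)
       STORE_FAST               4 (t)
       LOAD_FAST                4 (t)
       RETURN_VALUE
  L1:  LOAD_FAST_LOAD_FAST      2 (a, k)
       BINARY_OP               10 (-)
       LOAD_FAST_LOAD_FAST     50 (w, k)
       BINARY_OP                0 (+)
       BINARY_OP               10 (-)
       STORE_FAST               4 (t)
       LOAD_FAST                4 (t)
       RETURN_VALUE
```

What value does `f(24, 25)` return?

LOAD_CONST → push 1. Stack: [1]
LOAD_FAST b → push 25. Stack: [1, 25]
BINARY_OP % → 1 % 25 = 1. Stack: [1]
STORE_FAST k → k=1. Stack: []
LOAD_FAST_LOAD_FAST k,b → push 1,25. Stack: [1, 25]
BINARY_OP - → 1 - 25 = -24. Stack: [-24]
STORE_FAST w → w=-24. Stack: []
LOAD_FAST_LOAD_FAST k,b → push 1,25. Stack: [1, 25]
COMPARE_OP bool(==) → 1 vs 25 = False. Stack: [False]
POP_JUMP_IF_FALSE → pop False; jump. Stack: []
LOAD_FAST_LOAD_FAST a,k → push 24,1. Stack: [24, 1]
BINARY_OP - → 24 - 1 = 23. Stack: [23]
LOAD_FAST_LOAD_FAST w,k → push -24,1. Stack: [23, -24, 1]
BINARY_OP + → -24 + 1 = -23. Stack: [23, -23]
BINARY_OP - → 23 - -23 = 46. Stack: [46]
STORE_FAST t → t=46. Stack: []
LOAD_FAST t → push 46. Stack: [46]
RETURN_VALUE → return 46.

46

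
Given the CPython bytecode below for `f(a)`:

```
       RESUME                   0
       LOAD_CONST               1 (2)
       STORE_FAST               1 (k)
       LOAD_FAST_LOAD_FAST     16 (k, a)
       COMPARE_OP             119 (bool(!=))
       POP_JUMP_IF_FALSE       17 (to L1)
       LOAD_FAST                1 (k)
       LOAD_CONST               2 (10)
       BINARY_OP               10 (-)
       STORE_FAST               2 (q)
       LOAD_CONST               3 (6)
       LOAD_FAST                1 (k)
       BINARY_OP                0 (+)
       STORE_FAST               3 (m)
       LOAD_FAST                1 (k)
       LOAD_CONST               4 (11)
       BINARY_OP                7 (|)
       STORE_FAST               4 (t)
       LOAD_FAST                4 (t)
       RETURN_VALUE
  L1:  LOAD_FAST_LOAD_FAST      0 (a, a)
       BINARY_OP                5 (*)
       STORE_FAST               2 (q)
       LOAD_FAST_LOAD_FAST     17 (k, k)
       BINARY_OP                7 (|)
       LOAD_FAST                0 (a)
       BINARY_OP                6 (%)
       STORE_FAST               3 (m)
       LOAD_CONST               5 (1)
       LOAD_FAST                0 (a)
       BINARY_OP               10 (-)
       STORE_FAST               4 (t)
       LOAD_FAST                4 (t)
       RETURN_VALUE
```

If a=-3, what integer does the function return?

11

LOAD_CONST → push 2. Stack: [2]
STORE_FAST k → k=2. Stack: []
LOAD_FAST_LOAD_FAST k,a → push 2,-3. Stack: [2, -3]
COMPARE_OP bool(!=) → 2 vs -3 = True. Stack: [True]
POP_JUMP_IF_FALSE → pop True; no jump. Stack: []
LOAD_FAST k → push 2. Stack: [2]
LOAD_CONST → push 10. Stack: [2, 10]
BINARY_OP - → 2 - 10 = -8. Stack: [-8]
STORE_FAST q → q=-8. Stack: []
LOAD_CONST → push 6. Stack: [6]
LOAD_FAST k → push 2. Stack: [6, 2]
BINARY_OP + → 6 + 2 = 8. Stack: [8]
STORE_FAST m → m=8. Stack: []
LOAD_FAST k → push 2. Stack: [2]
LOAD_CONST → push 11. Stack: [2, 11]
BINARY_OP | → 2 | 11 = 11. Stack: [11]
STORE_FAST t → t=11. Stack: []
LOAD_FAST t → push 11. Stack: [11]
RETURN_VALUE → return 11.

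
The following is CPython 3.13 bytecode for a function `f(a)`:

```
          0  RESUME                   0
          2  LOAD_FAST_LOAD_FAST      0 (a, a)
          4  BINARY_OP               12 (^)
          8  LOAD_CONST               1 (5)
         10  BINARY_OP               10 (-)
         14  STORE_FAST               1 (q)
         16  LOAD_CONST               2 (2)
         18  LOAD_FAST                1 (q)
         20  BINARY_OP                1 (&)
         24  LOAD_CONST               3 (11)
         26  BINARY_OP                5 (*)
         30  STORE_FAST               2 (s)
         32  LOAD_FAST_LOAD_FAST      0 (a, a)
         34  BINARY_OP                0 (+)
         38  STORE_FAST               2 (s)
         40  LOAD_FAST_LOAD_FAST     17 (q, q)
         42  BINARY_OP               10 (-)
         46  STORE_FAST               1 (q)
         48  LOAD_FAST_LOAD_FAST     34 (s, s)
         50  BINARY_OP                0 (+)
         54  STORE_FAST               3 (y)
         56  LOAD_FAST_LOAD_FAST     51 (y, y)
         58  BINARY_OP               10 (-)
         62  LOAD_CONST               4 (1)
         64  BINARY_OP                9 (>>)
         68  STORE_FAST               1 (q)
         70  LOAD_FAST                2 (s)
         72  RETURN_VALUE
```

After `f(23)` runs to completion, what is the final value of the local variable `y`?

92

LOAD_FAST_LOAD_FAST a,a → push 23,23. Stack: [23, 23]
BINARY_OP ^ → 23 ^ 23 = 0. Stack: [0]
LOAD_CONST → push 5. Stack: [0, 5]
BINARY_OP - → 0 - 5 = -5. Stack: [-5]
STORE_FAST q → q=-5. Stack: []
LOAD_CONST → push 2. Stack: [2]
LOAD_FAST q → push -5. Stack: [2, -5]
BINARY_OP & → 2 & -5 = 2. Stack: [2]
LOAD_CONST → push 11. Stack: [2, 11]
BINARY_OP * → 2 * 11 = 22. Stack: [22]
STORE_FAST s → s=22. Stack: []
LOAD_FAST_LOAD_FAST a,a → push 23,23. Stack: [23, 23]
BINARY_OP + → 23 + 23 = 46. Stack: [46]
STORE_FAST s → s=46. Stack: []
LOAD_FAST_LOAD_FAST q,q → push -5,-5. Stack: [-5, -5]
BINARY_OP - → -5 - -5 = 0. Stack: [0]
STORE_FAST q → q=0. Stack: []
LOAD_FAST_LOAD_FAST s,s → push 46,46. Stack: [46, 46]
BINARY_OP + → 46 + 46 = 92. Stack: [92]
STORE_FAST y → y=92. Stack: []
LOAD_FAST_LOAD_FAST y,y → push 92,92. Stack: [92, 92]
BINARY_OP - → 92 - 92 = 0. Stack: [0]
LOAD_CONST → push 1. Stack: [0, 1]
BINARY_OP >> → 0 >> 1 = 0. Stack: [0]
STORE_FAST q → q=0. Stack: []
LOAD_FAST s → push 46. Stack: [46]
RETURN_VALUE → return 46.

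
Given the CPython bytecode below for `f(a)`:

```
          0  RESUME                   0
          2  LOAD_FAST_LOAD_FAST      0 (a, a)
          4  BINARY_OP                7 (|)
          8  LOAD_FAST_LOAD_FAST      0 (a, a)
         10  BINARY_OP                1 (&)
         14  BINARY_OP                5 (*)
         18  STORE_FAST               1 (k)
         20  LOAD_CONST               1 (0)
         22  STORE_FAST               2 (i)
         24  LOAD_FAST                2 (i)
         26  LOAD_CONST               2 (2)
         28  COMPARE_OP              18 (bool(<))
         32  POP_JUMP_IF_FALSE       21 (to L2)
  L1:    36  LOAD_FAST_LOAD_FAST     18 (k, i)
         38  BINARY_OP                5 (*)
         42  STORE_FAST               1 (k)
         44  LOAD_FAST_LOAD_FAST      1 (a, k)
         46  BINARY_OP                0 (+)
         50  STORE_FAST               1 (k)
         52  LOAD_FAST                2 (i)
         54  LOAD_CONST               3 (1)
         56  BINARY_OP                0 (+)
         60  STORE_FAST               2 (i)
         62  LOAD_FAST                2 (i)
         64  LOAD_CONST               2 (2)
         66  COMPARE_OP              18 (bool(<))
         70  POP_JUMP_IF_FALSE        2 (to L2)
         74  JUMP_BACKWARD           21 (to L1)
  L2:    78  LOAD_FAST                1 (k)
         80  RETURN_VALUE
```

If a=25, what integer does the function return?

LOAD_FAST_LOAD_FAST a,a → push 25,25. Stack: [25, 25]
BINARY_OP | → 25 | 25 = 25. Stack: [25]
LOAD_FAST_LOAD_FAST a,a → push 25,25. Stack: [25, 25, 25]
BINARY_OP & → 25 & 25 = 25. Stack: [25, 25]
BINARY_OP * → 25 * 25 = 625. Stack: [625]
STORE_FAST k → k=625. Stack: []
LOAD_CONST → push 0. Stack: [0]
STORE_FAST i → i=0. Stack: []
LOAD_FAST i → push 0. Stack: [0]
LOAD_CONST → push 2. Stack: [0, 2]
COMPARE_OP bool(<) → 0 vs 2 = True. Stack: [True]
POP_JUMP_IF_FALSE → pop True; no jump. Stack: []
LOAD_FAST_LOAD_FAST k,i → push 625,0. Stack: [625, 0]
BINARY_OP * → 625 * 0 = 0. Stack: [0]
STORE_FAST k → k=0. Stack: []
LOAD_FAST_LOAD_FAST a,k → push 25,0. Stack: [25, 0]
BINARY_OP + → 25 + 0 = 25. Stack: [25]
STORE_FAST k → k=25. Stack: []
LOAD_FAST i → push 0. Stack: [0]
LOAD_CONST → push 1. Stack: [0, 1]
BINARY_OP + → 0 + 1 = 1. Stack: [1]
STORE_FAST i → i=1. Stack: []
LOAD_FAST i → push 1. Stack: [1]
LOAD_CONST → push 2. Stack: [1, 2]
COMPARE_OP bool(<) → 1 vs 2 = True. Stack: [True]
POP_JUMP_IF_FALSE → pop True; no jump. Stack: []
LOAD_FAST_LOAD_FAST k,i → push 25,1. Stack: [25, 1]
BINARY_OP * → 25 * 1 = 25. Stack: [25]
STORE_FAST k → k=25. Stack: []
LOAD_FAST_LOAD_FAST a,k → push 25,25. Stack: [25, 25]
BINARY_OP + → 25 + 25 = 50. Stack: [50]
STORE_FAST k → k=50. Stack: []
LOAD_FAST i → push 1. Stack: [1]
LOAD_CONST → push 1. Stack: [1, 1]
BINARY_OP + → 1 + 1 = 2. Stack: [2]
STORE_FAST i → i=2. Stack: []
LOAD_FAST i → push 2. Stack: [2]
LOAD_CONST → push 2. Stack: [2, 2]
COMPARE_OP bool(<) → 2 vs 2 = False. Stack: [False]
POP_JUMP_IF_FALSE → pop False; jump. Stack: []
LOAD_FAST k → push 50. Stack: [50]
RETURN_VALUE → return 50.

50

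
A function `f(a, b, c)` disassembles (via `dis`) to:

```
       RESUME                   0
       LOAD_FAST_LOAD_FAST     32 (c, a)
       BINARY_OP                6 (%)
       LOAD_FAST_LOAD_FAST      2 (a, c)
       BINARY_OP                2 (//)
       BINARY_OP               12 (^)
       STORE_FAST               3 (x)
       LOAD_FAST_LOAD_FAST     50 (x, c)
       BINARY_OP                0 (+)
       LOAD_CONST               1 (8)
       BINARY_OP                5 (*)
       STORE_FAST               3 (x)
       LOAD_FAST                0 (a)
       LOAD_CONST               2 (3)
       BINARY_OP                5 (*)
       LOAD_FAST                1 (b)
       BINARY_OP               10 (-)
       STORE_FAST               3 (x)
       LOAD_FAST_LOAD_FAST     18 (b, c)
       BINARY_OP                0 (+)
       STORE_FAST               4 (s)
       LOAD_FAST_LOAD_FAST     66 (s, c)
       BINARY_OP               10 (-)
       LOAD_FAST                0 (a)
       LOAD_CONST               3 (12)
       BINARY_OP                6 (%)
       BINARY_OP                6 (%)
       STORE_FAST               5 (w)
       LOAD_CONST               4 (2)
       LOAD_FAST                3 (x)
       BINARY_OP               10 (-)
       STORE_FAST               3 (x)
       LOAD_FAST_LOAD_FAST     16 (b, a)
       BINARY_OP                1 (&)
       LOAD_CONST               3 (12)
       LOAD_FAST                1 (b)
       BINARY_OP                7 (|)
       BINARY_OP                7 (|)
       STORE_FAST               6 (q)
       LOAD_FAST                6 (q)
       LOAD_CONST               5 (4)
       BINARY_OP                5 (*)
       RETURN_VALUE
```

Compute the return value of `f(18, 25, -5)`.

116

LOAD_FAST_LOAD_FAST c,a → push -5,18. Stack: [-5, 18]
BINARY_OP % → -5 % 18 = 13. Stack: [13]
LOAD_FAST_LOAD_FAST a,c → push 18,-5. Stack: [13, 18, -5]
BINARY_OP // → 18 // -5 = -4. Stack: [13, -4]
BINARY_OP ^ → 13 ^ -4 = -15. Stack: [-15]
STORE_FAST x → x=-15. Stack: []
LOAD_FAST_LOAD_FAST x,c → push -15,-5. Stack: [-15, -5]
BINARY_OP + → -15 + -5 = -20. Stack: [-20]
LOAD_CONST → push 8. Stack: [-20, 8]
BINARY_OP * → -20 * 8 = -160. Stack: [-160]
STORE_FAST x → x=-160. Stack: []
LOAD_FAST a → push 18. Stack: [18]
LOAD_CONST → push 3. Stack: [18, 3]
BINARY_OP * → 18 * 3 = 54. Stack: [54]
LOAD_FAST b → push 25. Stack: [54, 25]
BINARY_OP - → 54 - 25 = 29. Stack: [29]
STORE_FAST x → x=29. Stack: []
LOAD_FAST_LOAD_FAST b,c → push 25,-5. Stack: [25, -5]
BINARY_OP + → 25 + -5 = 20. Stack: [20]
STORE_FAST s → s=20. Stack: []
LOAD_FAST_LOAD_FAST s,c → push 20,-5. Stack: [20, -5]
BINARY_OP - → 20 - -5 = 25. Stack: [25]
LOAD_FAST a → push 18. Stack: [25, 18]
LOAD_CONST → push 12. Stack: [25, 18, 12]
BINARY_OP % → 18 % 12 = 6. Stack: [25, 6]
BINARY_OP % → 25 % 6 = 1. Stack: [1]
STORE_FAST w → w=1. Stack: []
LOAD_CONST → push 2. Stack: [2]
LOAD_FAST x → push 29. Stack: [2, 29]
BINARY_OP - → 2 - 29 = -27. Stack: [-27]
STORE_FAST x → x=-27. Stack: []
LOAD_FAST_LOAD_FAST b,a → push 25,18. Stack: [25, 18]
BINARY_OP & → 25 & 18 = 16. Stack: [16]
LOAD_CONST → push 12. Stack: [16, 12]
LOAD_FAST b → push 25. Stack: [16, 12, 25]
BINARY_OP | → 12 | 25 = 29. Stack: [16, 29]
BINARY_OP | → 16 | 29 = 29. Stack: [29]
STORE_FAST q → q=29. Stack: []
LOAD_FAST q → push 29. Stack: [29]
LOAD_CONST → push 4. Stack: [29, 4]
BINARY_OP * → 29 * 4 = 116. Stack: [116]
RETURN_VALUE → return 116.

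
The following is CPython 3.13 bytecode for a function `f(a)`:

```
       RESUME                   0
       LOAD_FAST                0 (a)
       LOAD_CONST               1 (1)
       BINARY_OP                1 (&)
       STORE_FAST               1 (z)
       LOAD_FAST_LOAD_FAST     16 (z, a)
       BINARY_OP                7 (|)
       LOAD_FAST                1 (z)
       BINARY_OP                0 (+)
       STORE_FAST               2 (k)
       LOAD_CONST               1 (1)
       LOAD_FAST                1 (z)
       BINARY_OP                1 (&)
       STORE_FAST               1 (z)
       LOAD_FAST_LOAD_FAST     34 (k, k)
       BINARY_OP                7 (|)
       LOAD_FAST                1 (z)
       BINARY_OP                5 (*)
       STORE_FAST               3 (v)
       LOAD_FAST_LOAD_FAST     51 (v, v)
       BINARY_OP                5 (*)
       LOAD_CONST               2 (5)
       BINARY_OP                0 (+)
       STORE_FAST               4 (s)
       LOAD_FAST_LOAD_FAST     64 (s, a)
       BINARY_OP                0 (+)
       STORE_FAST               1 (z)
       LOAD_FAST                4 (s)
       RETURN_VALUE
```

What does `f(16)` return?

LOAD_FAST a → push 16. Stack: [16]
LOAD_CONST → push 1. Stack: [16, 1]
BINARY_OP & → 16 & 1 = 0. Stack: [0]
STORE_FAST z → z=0. Stack: []
LOAD_FAST_LOAD_FAST z,a → push 0,16. Stack: [0, 16]
BINARY_OP | → 0 | 16 = 16. Stack: [16]
LOAD_FAST z → push 0. Stack: [16, 0]
BINARY_OP + → 16 + 0 = 16. Stack: [16]
STORE_FAST k → k=16. Stack: []
LOAD_CONST → push 1. Stack: [1]
LOAD_FAST z → push 0. Stack: [1, 0]
BINARY_OP & → 1 & 0 = 0. Stack: [0]
STORE_FAST z → z=0. Stack: []
LOAD_FAST_LOAD_FAST k,k → push 16,16. Stack: [16, 16]
BINARY_OP | → 16 | 16 = 16. Stack: [16]
LOAD_FAST z → push 0. Stack: [16, 0]
BINARY_OP * → 16 * 0 = 0. Stack: [0]
STORE_FAST v → v=0. Stack: []
LOAD_FAST_LOAD_FAST v,v → push 0,0. Stack: [0, 0]
BINARY_OP * → 0 * 0 = 0. Stack: [0]
LOAD_CONST → push 5. Stack: [0, 5]
BINARY_OP + → 0 + 5 = 5. Stack: [5]
STORE_FAST s → s=5. Stack: []
LOAD_FAST_LOAD_FAST s,a → push 5,16. Stack: [5, 16]
BINARY_OP + → 5 + 16 = 21. Stack: [21]
STORE_FAST z → z=21. Stack: []
LOAD_FAST s → push 5. Stack: [5]
RETURN_VALUE → return 5.

5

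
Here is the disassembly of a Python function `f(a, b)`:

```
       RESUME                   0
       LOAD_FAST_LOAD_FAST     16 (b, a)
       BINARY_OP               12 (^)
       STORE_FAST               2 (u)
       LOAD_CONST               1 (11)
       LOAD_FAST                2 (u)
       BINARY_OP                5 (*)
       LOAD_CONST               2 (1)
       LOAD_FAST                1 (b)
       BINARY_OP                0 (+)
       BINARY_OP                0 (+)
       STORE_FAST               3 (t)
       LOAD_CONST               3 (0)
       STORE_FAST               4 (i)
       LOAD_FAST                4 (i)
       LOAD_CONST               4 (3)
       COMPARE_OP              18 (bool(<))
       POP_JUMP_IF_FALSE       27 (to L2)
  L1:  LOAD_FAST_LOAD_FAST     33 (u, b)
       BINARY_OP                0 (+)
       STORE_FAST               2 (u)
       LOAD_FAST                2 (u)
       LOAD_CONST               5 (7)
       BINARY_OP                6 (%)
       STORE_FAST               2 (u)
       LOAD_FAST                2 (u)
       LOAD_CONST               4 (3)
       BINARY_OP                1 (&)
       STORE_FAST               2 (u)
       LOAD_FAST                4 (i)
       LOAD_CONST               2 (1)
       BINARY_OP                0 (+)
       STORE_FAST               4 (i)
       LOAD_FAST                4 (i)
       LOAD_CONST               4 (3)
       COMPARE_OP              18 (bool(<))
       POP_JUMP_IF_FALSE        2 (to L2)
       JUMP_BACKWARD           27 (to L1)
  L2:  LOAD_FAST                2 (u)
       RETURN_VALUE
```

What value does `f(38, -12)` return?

LOAD_FAST_LOAD_FAST b,a → push -12,38
BINARY_OP ^ → -12 ^ 38 = -46
STORE_FAST u → u=-46
LOAD_CONST → push 11
LOAD_FAST u → push -46
BINARY_OP * → 11 * -46 = -506
LOAD_CONST → push 1
LOAD_FAST b → push -12
BINARY_OP + → 1 + -12 = -11
BINARY_OP + → -506 + -11 = -517
STORE_FAST t → t=-517
LOAD_CONST → push 0
STORE_FAST i → i=0
LOAD_FAST i → push 0
LOAD_CONST → push 3
COMPARE_OP bool(<) → 0 vs 3 = True
POP_JUMP_IF_FALSE → pop True; no jump
LOAD_FAST_LOAD_FAST u,b → push -46,-12
BINARY_OP + → -46 + -12 = -58
STORE_FAST u → u=-58
LOAD_FAST u → push -58
LOAD_CONST → push 7
BINARY_OP % → -58 % 7 = 5
STORE_FAST u → u=5
LOAD_FAST u → push 5
LOAD_CONST → push 3
BINARY_OP & → 5 & 3 = 1
STORE_FAST u → u=1
LOAD_FAST i → push 0
LOAD_CONST → push 1
BINARY_OP + → 0 + 1 = 1
STORE_FAST i → i=1
LOAD_FAST i → push 1
LOAD_CONST → push 3
COMPARE_OP bool(<) → 1 vs 3 = True
POP_JUMP_IF_FALSE → pop True; no jump
LOAD_FAST_LOAD_FAST u,b → push 1,-12
BINARY_OP + → 1 + -12 = -11
STORE_FAST u → u=-11
LOAD_FAST u → push -11
LOAD_CONST → push 7
BINARY_OP % → -11 % 7 = 3
STORE_FAST u → u=3
LOAD_FAST u → push 3
LOAD_CONST → push 3
BINARY_OP & → 3 & 3 = 3
STORE_FAST u → u=3
LOAD_FAST i → push 1
LOAD_CONST → push 1
BINARY_OP + → 1 + 1 = 2
STORE_FAST i → i=2
LOAD_FAST i → push 2
LOAD_CONST → push 3
COMPARE_OP bool(<) → 2 vs 3 = True
POP_JUMP_IF_FALSE → pop True; no jump
LOAD_FAST_LOAD_FAST u,b → push 3,-12
BINARY_OP + → 3 + -12 = -9
STORE_FAST u → u=-9
LOAD_FAST u → push -9
LOAD_CONST → push 7
BINARY_OP % → -9 % 7 = 5
STORE_FAST u → u=5
LOAD_FAST u → push 5
LOAD_CONST → push 3
BINARY_OP & → 5 & 3 = 1
STORE_FAST u → u=1
LOAD_FAST i → push 2
LOAD_CONST → push 1
BINARY_OP + → 2 + 1 = 3
STORE_FAST i → i=3
LOAD_FAST i → push 3
LOAD_CONST → push 3
COMPARE_OP bool(<) → 3 vs 3 = False
POP_JUMP_IF_FALSE → pop False; jump
LOAD_FAST u → push 1
RETURN_VALUE → return 1.

1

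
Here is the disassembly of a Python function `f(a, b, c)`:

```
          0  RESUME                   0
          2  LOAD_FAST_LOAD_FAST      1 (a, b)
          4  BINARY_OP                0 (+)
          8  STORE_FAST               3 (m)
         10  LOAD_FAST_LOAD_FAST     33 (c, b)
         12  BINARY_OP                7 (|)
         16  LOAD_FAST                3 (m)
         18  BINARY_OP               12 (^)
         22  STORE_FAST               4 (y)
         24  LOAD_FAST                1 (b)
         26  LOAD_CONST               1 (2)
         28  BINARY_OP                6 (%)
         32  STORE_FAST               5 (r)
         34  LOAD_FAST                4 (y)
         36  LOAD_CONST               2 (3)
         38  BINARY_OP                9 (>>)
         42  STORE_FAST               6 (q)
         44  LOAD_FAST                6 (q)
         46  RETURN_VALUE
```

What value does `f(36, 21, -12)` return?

-7

LOAD_FAST_LOAD_FAST a,b → push 36,21. Stack: [36, 21]
BINARY_OP + → 36 + 21 = 57. Stack: [57]
STORE_FAST m → m=57. Stack: []
LOAD_FAST_LOAD_FAST c,b → push -12,21. Stack: [-12, 21]
BINARY_OP | → -12 | 21 = -11. Stack: [-11]
LOAD_FAST m → push 57. Stack: [-11, 57]
BINARY_OP ^ → -11 ^ 57 = -52. Stack: [-52]
STORE_FAST y → y=-52. Stack: []
LOAD_FAST b → push 21. Stack: [21]
LOAD_CONST → push 2. Stack: [21, 2]
BINARY_OP % → 21 % 2 = 1. Stack: [1]
STORE_FAST r → r=1. Stack: []
LOAD_FAST y → push -52. Stack: [-52]
LOAD_CONST → push 3. Stack: [-52, 3]
BINARY_OP >> → -52 >> 3 = -7. Stack: [-7]
STORE_FAST q → q=-7. Stack: []
LOAD_FAST q → push -7. Stack: [-7]
RETURN_VALUE → return -7.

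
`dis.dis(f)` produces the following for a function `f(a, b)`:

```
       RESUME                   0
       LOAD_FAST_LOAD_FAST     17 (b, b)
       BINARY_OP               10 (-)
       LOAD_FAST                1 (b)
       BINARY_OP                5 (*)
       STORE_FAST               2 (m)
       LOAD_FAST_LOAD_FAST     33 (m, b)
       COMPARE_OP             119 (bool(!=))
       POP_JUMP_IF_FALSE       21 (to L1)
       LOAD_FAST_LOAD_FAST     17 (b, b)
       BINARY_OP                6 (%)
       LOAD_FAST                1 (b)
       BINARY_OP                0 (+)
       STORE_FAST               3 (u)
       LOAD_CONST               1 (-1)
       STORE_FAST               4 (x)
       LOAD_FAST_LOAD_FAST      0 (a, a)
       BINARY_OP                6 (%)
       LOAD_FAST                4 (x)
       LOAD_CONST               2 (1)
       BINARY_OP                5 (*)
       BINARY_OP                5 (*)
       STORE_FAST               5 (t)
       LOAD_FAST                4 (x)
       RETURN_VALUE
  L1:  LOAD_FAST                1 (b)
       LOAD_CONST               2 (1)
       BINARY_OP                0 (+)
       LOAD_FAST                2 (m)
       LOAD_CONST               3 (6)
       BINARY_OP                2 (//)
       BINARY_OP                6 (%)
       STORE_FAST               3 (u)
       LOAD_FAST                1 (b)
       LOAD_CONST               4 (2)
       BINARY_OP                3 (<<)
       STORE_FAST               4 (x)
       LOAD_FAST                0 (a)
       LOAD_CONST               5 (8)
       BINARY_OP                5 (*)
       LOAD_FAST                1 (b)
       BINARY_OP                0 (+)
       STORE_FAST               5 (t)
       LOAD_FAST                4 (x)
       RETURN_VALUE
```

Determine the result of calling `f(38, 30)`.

LOAD_FAST_LOAD_FAST b,b → push 30,30. Stack: [30, 30]
BINARY_OP - → 30 - 30 = 0. Stack: [0]
LOAD_FAST b → push 30. Stack: [0, 30]
BINARY_OP * → 0 * 30 = 0. Stack: [0]
STORE_FAST m → m=0. Stack: []
LOAD_FAST_LOAD_FAST m,b → push 0,30. Stack: [0, 30]
COMPARE_OP bool(!=) → 0 vs 30 = True. Stack: [True]
POP_JUMP_IF_FALSE → pop True; no jump. Stack: []
LOAD_FAST_LOAD_FAST b,b → push 30,30. Stack: [30, 30]
BINARY_OP % → 30 % 30 = 0. Stack: [0]
LOAD_FAST b → push 30. Stack: [0, 30]
BINARY_OP + → 0 + 30 = 30. Stack: [30]
STORE_FAST u → u=30. Stack: []
LOAD_CONST → push -1. Stack: [-1]
STORE_FAST x → x=-1. Stack: []
LOAD_FAST_LOAD_FAST a,a → push 38,38. Stack: [38, 38]
BINARY_OP % → 38 % 38 = 0. Stack: [0]
LOAD_FAST x → push -1. Stack: [0, -1]
LOAD_CONST → push 1. Stack: [0, -1, 1]
BINARY_OP * → -1 * 1 = -1. Stack: [0, -1]
BINARY_OP * → 0 * -1 = 0. Stack: [0]
STORE_FAST t → t=0. Stack: []
LOAD_FAST x → push -1. Stack: [-1]
RETURN_VALUE → return -1.

-1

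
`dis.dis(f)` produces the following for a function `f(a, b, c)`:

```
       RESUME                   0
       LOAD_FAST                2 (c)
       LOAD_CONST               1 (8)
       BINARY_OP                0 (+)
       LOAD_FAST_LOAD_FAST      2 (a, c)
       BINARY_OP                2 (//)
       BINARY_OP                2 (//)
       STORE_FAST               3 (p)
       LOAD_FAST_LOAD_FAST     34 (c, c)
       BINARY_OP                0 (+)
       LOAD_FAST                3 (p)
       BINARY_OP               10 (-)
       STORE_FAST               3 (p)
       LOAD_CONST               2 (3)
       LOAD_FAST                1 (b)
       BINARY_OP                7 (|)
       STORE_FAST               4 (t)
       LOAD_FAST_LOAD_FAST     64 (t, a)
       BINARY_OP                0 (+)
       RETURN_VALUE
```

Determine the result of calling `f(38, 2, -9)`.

LOAD_FAST c → push -9. Stack: [-9]
LOAD_CONST → push 8. Stack: [-9, 8]
BINARY_OP + → -9 + 8 = -1. Stack: [-1]
LOAD_FAST_LOAD_FAST a,c → push 38,-9. Stack: [-1, 38, -9]
BINARY_OP // → 38 // -9 = -5. Stack: [-1, -5]
BINARY_OP // → -1 // -5 = 0. Stack: [0]
STORE_FAST p → p=0. Stack: []
LOAD_FAST_LOAD_FAST c,c → push -9,-9. Stack: [-9, -9]
BINARY_OP + → -9 + -9 = -18. Stack: [-18]
LOAD_FAST p → push 0. Stack: [-18, 0]
BINARY_OP - → -18 - 0 = -18. Stack: [-18]
STORE_FAST p → p=-18. Stack: []
LOAD_CONST → push 3. Stack: [3]
LOAD_FAST b → push 2. Stack: [3, 2]
BINARY_OP | → 3 | 2 = 3. Stack: [3]
STORE_FAST t → t=3. Stack: []
LOAD_FAST_LOAD_FAST t,a → push 3,38. Stack: [3, 38]
BINARY_OP + → 3 + 38 = 41. Stack: [41]
RETURN_VALUE → return 41.

41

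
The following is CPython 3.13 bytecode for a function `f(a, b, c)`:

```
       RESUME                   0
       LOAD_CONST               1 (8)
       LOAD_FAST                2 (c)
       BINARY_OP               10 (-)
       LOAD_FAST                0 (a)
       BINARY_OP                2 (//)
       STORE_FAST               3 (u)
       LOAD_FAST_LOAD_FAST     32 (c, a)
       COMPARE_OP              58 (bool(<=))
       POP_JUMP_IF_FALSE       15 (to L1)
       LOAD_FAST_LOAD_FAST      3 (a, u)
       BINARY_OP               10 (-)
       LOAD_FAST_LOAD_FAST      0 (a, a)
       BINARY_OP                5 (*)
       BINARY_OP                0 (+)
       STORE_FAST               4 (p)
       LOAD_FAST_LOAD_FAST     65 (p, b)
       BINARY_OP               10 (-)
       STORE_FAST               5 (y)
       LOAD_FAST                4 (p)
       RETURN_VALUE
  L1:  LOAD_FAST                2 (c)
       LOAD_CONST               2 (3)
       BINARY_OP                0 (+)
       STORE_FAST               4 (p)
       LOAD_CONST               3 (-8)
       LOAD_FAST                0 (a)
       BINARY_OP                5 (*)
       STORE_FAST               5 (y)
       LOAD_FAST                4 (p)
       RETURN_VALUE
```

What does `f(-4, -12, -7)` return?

LOAD_CONST → push 8. Stack: [8]
LOAD_FAST c → push -7. Stack: [8, -7]
BINARY_OP - → 8 - -7 = 15. Stack: [15]
LOAD_FAST a → push -4. Stack: [15, -4]
BINARY_OP // → 15 // -4 = -4. Stack: [-4]
STORE_FAST u → u=-4. Stack: []
LOAD_FAST_LOAD_FAST c,a → push -7,-4. Stack: [-7, -4]
COMPARE_OP bool(<=) → -7 vs -4 = True. Stack: [True]
POP_JUMP_IF_FALSE → pop True; no jump. Stack: []
LOAD_FAST_LOAD_FAST a,u → push -4,-4. Stack: [-4, -4]
BINARY_OP - → -4 - -4 = 0. Stack: [0]
LOAD_FAST_LOAD_FAST a,a → push -4,-4. Stack: [0, -4, -4]
BINARY_OP * → -4 * -4 = 16. Stack: [0, 16]
BINARY_OP + → 0 + 16 = 16. Stack: [16]
STORE_FAST p → p=16. Stack: []
LOAD_FAST_LOAD_FAST p,b → push 16,-12. Stack: [16, -12]
BINARY_OP - → 16 - -12 = 28. Stack: [28]
STORE_FAST y → y=28. Stack: []
LOAD_FAST p → push 16. Stack: [16]
RETURN_VALUE → return 16.

16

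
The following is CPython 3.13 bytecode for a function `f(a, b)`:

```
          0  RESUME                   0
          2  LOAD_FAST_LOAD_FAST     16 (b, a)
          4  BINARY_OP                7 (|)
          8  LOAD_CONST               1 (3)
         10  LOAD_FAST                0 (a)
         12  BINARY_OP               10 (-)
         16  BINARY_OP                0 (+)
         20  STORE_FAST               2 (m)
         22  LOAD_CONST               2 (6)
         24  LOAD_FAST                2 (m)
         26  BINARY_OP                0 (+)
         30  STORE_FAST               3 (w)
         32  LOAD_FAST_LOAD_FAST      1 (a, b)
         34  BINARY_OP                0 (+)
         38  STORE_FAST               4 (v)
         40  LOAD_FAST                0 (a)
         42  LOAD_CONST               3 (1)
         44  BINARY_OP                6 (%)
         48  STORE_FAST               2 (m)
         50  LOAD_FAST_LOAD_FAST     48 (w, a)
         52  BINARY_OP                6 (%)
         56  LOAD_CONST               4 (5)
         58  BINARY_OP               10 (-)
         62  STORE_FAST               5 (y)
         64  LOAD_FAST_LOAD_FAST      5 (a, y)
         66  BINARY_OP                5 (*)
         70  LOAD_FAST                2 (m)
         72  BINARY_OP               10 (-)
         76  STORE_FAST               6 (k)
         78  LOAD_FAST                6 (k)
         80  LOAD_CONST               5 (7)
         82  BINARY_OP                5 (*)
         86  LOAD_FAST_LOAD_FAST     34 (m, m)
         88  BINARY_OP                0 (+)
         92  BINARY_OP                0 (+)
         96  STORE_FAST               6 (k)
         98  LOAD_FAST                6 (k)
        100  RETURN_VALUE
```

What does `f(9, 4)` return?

LOAD_FAST_LOAD_FAST b,a → push 4,9. Stack: [4, 9]
BINARY_OP | → 4 | 9 = 13. Stack: [13]
LOAD_CONST → push 3. Stack: [13, 3]
LOAD_FAST a → push 9. Stack: [13, 3, 9]
BINARY_OP - → 3 - 9 = -6. Stack: [13, -6]
BINARY_OP + → 13 + -6 = 7. Stack: [7]
STORE_FAST m → m=7. Stack: []
LOAD_CONST → push 6. Stack: [6]
LOAD_FAST m → push 7. Stack: [6, 7]
BINARY_OP + → 6 + 7 = 13. Stack: [13]
STORE_FAST w → w=13. Stack: []
LOAD_FAST_LOAD_FAST a,b → push 9,4. Stack: [9, 4]
BINARY_OP + → 9 + 4 = 13. Stack: [13]
STORE_FAST v → v=13. Stack: []
LOAD_FAST a → push 9. Stack: [9]
LOAD_CONST → push 1. Stack: [9, 1]
BINARY_OP % → 9 % 1 = 0. Stack: [0]
STORE_FAST m → m=0. Stack: []
LOAD_FAST_LOAD_FAST w,a → push 13,9. Stack: [13, 9]
BINARY_OP % → 13 % 9 = 4. Stack: [4]
LOAD_CONST → push 5. Stack: [4, 5]
BINARY_OP - → 4 - 5 = -1. Stack: [-1]
STORE_FAST y → y=-1. Stack: []
LOAD_FAST_LOAD_FAST a,y → push 9,-1. Stack: [9, -1]
BINARY_OP * → 9 * -1 = -9. Stack: [-9]
LOAD_FAST m → push 0. Stack: [-9, 0]
BINARY_OP - → -9 - 0 = -9. Stack: [-9]
STORE_FAST k → k=-9. Stack: []
LOAD_FAST k → push -9. Stack: [-9]
LOAD_CONST → push 7. Stack: [-9, 7]
BINARY_OP * → -9 * 7 = -63. Stack: [-63]
LOAD_FAST_LOAD_FAST m,m → push 0,0. Stack: [-63, 0, 0]
BINARY_OP + → 0 + 0 = 0. Stack: [-63, 0]
BINARY_OP + → -63 + 0 = -63. Stack: [-63]
STORE_FAST k → k=-63. Stack: []
LOAD_FAST k → push -63. Stack: [-63]
RETURN_VALUE → return -63.

-63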